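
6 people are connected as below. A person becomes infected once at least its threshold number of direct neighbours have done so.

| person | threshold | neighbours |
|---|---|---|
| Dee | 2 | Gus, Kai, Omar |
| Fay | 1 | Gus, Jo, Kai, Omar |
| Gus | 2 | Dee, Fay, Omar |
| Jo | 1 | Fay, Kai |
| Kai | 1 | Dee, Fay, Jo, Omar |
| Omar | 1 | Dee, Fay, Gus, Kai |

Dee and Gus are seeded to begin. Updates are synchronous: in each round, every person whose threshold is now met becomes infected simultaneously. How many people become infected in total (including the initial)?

Round 1 — Dee, Gus become infected (initial).
Round 2 — checking thresholds:
  Fay: 1 of 4 neighbours ≥ 1, becomes infected.
  Kai: 1 of 4 neighbours ≥ 1, becomes infected.
  Omar: 2 of 4 neighbours ≥ 1, becomes infected.
Round 3 — checking thresholds:
  Jo: 2 of 2 neighbours ≥ 1, becomes infected.
Round 4 — no new infections; cascade stops.

6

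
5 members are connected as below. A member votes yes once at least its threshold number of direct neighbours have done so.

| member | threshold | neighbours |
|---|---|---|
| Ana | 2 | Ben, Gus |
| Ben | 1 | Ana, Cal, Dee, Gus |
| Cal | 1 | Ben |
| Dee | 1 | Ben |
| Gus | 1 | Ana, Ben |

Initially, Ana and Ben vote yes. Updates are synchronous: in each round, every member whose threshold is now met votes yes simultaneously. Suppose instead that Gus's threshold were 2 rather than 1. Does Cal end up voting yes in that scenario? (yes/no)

yes

With Gus's threshold at 2:
Round 1 — Ana, Ben vote yes (initial).
Round 2 — checking thresholds:
  Cal: 1 of 1 neighbours ≥ 1, votes yes.
  Dee: 1 of 1 neighbours ≥ 1, votes yes.
  Gus: 2 of 2 neighbours ≥ 2, votes yes.
Round 3 — no new yes votes; cascade stops.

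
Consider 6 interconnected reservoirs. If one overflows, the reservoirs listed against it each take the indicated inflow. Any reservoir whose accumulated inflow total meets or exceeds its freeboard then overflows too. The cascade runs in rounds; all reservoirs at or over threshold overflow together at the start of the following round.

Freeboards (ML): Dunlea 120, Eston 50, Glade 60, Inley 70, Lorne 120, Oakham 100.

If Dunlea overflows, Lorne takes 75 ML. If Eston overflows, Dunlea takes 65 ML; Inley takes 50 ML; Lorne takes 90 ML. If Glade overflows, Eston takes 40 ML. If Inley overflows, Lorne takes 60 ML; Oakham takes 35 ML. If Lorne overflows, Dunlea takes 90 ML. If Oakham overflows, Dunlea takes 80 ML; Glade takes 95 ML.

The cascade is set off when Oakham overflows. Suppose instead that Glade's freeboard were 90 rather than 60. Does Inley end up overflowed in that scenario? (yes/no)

no

With Glade's freeboard at 90:
Round 1 — Oakham overflows (initial).
  Dunlea: +80 → 80 < 120
  Glade: +95 → 95 ≥ 90
Round 2 — Glade overflows.
  Eston: +40 → 40 < 50
No further overflows.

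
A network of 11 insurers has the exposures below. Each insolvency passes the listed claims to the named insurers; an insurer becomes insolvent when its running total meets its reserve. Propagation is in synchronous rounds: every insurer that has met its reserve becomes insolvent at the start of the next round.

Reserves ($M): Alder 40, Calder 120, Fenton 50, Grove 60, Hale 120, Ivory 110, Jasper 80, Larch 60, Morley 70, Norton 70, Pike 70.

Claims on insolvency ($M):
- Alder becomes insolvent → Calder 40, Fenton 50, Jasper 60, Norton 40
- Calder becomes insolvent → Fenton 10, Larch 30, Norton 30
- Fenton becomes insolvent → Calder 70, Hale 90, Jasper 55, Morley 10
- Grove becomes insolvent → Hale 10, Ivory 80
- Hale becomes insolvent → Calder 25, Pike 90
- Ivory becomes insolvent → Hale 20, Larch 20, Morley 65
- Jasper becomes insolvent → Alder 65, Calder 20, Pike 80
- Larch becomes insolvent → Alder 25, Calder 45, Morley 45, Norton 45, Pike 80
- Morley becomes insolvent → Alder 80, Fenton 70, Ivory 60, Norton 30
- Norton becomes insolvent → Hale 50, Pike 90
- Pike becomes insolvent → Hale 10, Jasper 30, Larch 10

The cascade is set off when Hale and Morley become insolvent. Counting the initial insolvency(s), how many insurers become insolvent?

Round 1 — Hale, Morley become insolvent (initial).
  Alder: +80 → 80 ≥ 40
  Calder: +25 → 25 < 120
  Fenton: +70 → 70 ≥ 50
  Ivory: +60 → 60 < 110
  Norton: +30 → 30 < 70
  Pike: +90 → 90 ≥ 70
Round 2 — Alder, Fenton, Pike become insolvent.
  Calder: +40+70 → 135 ≥ 120
  Jasper: +60+55+30 → 145 ≥ 80
  Larch: +10 → 10 < 60
  Norton: +40 → 70 ≥ 70
Round 3 — Calder, Jasper, Norton become insolvent.
  Larch: +30 → 40 < 60
No further insolvencies.

8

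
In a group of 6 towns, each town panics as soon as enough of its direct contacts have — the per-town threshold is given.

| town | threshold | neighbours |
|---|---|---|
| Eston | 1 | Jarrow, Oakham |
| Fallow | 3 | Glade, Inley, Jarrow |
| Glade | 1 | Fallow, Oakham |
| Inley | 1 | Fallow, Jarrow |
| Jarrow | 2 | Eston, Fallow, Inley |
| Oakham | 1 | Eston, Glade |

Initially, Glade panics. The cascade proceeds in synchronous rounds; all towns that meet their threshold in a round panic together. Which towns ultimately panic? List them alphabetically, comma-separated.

Round 1 — Glade panics (initial).
Round 2 — checking thresholds:
  Fallow: 1 of 3 neighbours < 3, not yet.
  Oakham: 1 of 2 neighbours ≥ 1, panics.
Round 3 — checking thresholds:
  Eston: 1 of 2 neighbours ≥ 1, panics.
  Fallow: 1 of 3 neighbours < 3, not yet.
Round 4 — no new panics; cascade stops.

Eston, Glade, Oakham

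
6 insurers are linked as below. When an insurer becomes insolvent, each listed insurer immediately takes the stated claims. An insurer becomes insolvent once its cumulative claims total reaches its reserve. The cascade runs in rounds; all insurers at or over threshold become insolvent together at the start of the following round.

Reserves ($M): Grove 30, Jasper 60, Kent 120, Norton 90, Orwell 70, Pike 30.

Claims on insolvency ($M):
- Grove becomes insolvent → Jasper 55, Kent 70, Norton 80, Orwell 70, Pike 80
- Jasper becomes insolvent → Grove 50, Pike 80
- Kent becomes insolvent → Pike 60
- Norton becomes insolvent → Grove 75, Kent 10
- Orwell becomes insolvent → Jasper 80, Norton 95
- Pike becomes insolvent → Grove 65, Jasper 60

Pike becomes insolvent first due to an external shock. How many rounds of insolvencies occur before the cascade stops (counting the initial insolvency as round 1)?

4

Round 1 — Pike becomes insolvent (initial).
  Grove: +65 → 65 ≥ 30
  Jasper: +60 → 60 ≥ 60
Round 2 — Grove, Jasper become insolvent.
  Kent: +70 → 70 < 120
  Norton: +80 → 80 < 90
  Orwell: +70 → 70 ≥ 70
Round 3 — Orwell becomes insolvent.
  Norton: +95 → 175 ≥ 90
Round 4 — Norton becomes insolvent.
  Kent: +10 → 80 < 120
No further insolvencies.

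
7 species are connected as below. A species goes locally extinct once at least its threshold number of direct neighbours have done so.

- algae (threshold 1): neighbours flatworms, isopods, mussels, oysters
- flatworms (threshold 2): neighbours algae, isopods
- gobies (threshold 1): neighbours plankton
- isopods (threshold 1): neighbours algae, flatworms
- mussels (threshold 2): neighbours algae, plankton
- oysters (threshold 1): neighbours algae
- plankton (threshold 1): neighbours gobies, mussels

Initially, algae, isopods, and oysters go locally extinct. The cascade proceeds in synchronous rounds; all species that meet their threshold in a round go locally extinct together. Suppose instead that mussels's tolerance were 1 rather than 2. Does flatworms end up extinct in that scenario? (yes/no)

With mussels's tolerance at 1:
Round 1 — algae, isopods, oysters go locally extinct (initial).
Round 2 — checking thresholds:
  flatworms: 2 of 2 neighbours ≥ 2, goes locally extinct.
  mussels: 1 of 2 neighbours ≥ 1, goes locally extinct.
Round 3 — checking thresholds:
  plankton: 1 of 2 neighbours ≥ 1, goes locally extinct.
Round 4 — checking thresholds:
  gobies: 1 of 1 neighbours ≥ 1, goes locally extinct.
Round 5 — no new extinctions; cascade stops.

yes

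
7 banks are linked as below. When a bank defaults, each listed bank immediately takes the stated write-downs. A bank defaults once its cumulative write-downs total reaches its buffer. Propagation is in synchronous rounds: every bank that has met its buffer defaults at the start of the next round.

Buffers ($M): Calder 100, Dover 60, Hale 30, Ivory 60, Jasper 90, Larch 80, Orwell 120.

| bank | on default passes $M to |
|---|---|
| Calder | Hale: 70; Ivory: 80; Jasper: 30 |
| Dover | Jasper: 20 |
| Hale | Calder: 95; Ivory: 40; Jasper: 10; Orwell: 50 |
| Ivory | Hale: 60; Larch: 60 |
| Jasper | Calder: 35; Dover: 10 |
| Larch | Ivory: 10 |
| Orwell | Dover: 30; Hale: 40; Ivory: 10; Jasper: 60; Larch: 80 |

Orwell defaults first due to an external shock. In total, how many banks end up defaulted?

4

Round 1 — Orwell defaults (initial).
  Dover: +30 → 30 < 60
  Hale: +40 → 40 ≥ 30
  Ivory: +10 → 10 < 60
  Jasper: +60 → 60 < 90
  Larch: +80 → 80 ≥ 80
Round 2 — Hale, Larch default.
  Calder: +95 → 95 < 100
  Ivory: +40+10 → 60 ≥ 60
  Jasper: +10 → 70 < 90
Round 3 — Ivory defaults.
No further defaults.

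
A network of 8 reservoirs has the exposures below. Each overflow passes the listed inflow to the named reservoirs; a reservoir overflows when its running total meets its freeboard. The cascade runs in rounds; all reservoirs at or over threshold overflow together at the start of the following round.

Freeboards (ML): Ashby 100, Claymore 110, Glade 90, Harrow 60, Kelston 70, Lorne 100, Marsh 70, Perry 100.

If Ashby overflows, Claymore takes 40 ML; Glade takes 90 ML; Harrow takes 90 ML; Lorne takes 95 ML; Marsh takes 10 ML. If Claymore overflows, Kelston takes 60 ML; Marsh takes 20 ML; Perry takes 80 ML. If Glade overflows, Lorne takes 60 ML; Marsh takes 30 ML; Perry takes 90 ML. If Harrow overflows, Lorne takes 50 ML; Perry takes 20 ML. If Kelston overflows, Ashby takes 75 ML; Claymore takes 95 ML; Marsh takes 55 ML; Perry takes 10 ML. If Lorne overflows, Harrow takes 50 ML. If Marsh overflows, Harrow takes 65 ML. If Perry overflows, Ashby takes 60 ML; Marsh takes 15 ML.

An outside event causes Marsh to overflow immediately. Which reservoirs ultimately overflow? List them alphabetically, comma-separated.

Harrow, Marsh

Round 1 — Marsh overflows (initial).
  Harrow: +65 → 65 ≥ 60
Round 2 — Harrow overflows.
  Lorne: +50 → 50 < 100
  Perry: +20 → 20 < 100
No further overflows.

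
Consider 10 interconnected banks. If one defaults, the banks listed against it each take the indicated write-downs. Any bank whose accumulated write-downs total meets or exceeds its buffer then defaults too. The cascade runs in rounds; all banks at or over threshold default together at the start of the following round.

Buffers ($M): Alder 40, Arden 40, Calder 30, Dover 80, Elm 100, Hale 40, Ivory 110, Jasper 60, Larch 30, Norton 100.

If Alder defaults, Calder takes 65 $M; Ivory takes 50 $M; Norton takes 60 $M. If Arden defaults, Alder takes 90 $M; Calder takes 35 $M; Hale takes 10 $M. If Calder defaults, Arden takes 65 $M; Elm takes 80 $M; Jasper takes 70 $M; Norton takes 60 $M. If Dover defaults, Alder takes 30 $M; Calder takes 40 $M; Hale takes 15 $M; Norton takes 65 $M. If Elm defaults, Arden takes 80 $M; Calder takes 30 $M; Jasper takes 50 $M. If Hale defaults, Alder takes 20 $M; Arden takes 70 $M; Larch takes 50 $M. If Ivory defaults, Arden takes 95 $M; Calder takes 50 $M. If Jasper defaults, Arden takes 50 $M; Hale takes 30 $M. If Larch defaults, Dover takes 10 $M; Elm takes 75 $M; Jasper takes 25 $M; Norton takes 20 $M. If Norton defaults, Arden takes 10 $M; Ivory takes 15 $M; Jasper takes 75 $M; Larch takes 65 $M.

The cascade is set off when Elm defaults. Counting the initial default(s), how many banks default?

8

Round 1 — Elm defaults (initial).
  Arden: +80 → 80 ≥ 40
  Calder: +30 → 30 ≥ 30
  Jasper: +50 → 50 < 60
Round 2 — Arden, Calder default.
  Alder: +90 → 90 ≥ 40
  Hale: +10 → 10 < 40
  Jasper: +70 → 120 ≥ 60
  Norton: +60 → 60 < 100
Round 3 — Alder, Jasper default.
  Hale: +30 → 40 ≥ 40
  Ivory: +50 → 50 < 110
  Norton: +60 → 120 ≥ 100
Round 4 — Hale, Norton default.
  Ivory: +15 → 65 < 110
  Larch: +50+65 → 115 ≥ 30
Round 5 — Larch defaults.
  Dover: +10 → 10 < 80
No further defaults.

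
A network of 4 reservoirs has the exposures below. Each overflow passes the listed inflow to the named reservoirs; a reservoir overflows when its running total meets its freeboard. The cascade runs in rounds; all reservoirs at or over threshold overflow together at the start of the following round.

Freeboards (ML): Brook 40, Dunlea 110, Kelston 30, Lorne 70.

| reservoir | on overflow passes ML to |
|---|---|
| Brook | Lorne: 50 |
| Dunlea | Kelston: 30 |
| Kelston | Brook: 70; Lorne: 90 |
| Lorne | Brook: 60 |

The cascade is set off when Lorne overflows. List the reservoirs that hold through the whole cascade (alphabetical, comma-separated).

Dunlea, Kelston

Round 1 — Lorne overflows (initial).
  Brook: +60 → 60 ≥ 40
Round 2 — Brook overflows.
No further overflows.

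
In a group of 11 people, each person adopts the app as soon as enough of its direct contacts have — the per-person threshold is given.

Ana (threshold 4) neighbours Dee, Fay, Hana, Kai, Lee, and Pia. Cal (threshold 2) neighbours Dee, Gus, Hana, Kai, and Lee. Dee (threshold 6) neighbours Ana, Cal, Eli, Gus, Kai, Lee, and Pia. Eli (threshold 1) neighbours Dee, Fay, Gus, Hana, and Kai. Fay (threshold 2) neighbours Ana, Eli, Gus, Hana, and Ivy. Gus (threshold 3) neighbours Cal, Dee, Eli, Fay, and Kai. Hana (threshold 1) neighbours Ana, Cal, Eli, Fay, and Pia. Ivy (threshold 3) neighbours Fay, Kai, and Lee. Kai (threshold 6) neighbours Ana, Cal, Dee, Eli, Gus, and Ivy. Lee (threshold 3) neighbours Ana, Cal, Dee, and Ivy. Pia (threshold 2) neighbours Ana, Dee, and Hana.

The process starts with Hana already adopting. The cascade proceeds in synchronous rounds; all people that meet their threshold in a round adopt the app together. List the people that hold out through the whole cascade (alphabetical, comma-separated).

Round 1 — Hana adopts the app (initial).
Round 2 — checking thresholds:
  Ana: 1 of 6 neighbours < 4, holds.
  Cal: 1 of 5 neighbours < 2, holds.
  Eli: 1 of 5 neighbours ≥ 1, adopts the app.
  Fay: 1 of 5 neighbours < 2, holds.
  Pia: 1 of 3 neighbours < 2, holds.
Round 3 — checking thresholds:
  Ana: 1 of 6 neighbours < 4, holds.
  Cal: 1 of 5 neighbours < 2, holds.
  Dee: 1 of 7 neighbours < 6, holds.
  Fay: 2 of 5 neighbours ≥ 2, adopts the app.
  Gus: 1 of 5 neighbours < 3, holds.
  Kai: 1 of 6 neighbours < 6, holds.
  Pia: 1 of 3 neighbours < 2, holds.
Round 4 — no new adoptions; cascade stops.

Ana, Cal, Dee, Gus, Ivy, Kai, Lee, Pia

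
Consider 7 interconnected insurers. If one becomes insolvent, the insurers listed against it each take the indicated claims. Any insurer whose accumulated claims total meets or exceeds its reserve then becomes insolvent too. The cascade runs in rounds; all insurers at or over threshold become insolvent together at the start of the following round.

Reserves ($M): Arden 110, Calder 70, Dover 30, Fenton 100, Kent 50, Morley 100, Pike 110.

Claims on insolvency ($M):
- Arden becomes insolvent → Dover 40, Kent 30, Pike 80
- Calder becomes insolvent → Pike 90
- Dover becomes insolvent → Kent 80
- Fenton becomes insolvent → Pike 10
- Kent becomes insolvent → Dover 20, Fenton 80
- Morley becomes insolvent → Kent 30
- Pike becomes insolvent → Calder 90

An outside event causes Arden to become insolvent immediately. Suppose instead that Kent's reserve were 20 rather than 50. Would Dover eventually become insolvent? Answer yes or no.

yes

With Kent's reserve at 20:
Round 1 — Arden becomes insolvent (initial).
  Dover: +40 → 40 ≥ 30
  Kent: +30 → 30 ≥ 20
  Pike: +80 → 80 < 110
Round 2 — Dover, Kent become insolvent.
  Fenton: +80 → 80 < 100
No further insolvencies.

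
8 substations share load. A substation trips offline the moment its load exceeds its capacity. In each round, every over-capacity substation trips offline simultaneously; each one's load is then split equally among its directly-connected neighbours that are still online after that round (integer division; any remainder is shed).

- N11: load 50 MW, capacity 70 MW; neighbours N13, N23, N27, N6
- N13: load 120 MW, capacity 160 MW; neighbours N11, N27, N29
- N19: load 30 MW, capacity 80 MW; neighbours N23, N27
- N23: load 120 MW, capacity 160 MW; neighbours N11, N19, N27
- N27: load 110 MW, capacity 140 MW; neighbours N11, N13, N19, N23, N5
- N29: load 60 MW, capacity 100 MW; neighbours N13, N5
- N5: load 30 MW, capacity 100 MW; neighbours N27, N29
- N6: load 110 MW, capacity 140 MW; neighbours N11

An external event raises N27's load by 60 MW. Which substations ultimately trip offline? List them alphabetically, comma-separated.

N11, N13, N19, N23, N27, N29, N5

Round 1 — N27 at 170 > 140. N27 trips offline.
  N27 sheds 170 MW to N11, N13, N19, N23, N5: 34 each.
    N11: 50+34 = 84 > 70
    N13: 120+34 = 154 ≤ 160
    N19: 30+34 = 64 ≤ 80
    N23: 120+34 = 154 ≤ 160
    N5: 30+34 = 64 ≤ 100
Round 2 — N11 trips offline.
  N11 sheds 84 MW to N13, N23, N6: 28 each.
    N13: 154+28 = 182 > 160
    N23: 154+28 = 182 > 160
    N6: 110+28 = 138 ≤ 140
Round 3 — N13, N23 trip offline.
  N13 sheds 182 MW to N29: 182 each.
    N29: 60+182 = 242 > 100
  N23 sheds 182 MW to N19: 182 each.
    N19: 64+182 = 246 > 80
Round 4 — N19, N29 trip offline.
  N19 sheds 246 MW: no online neighbours, lost.
  N29 sheds 242 MW to N5: 242 each.
    N5: 64+242 = 306 > 100
Round 5 — N5 trips offline.
  N5 sheds 306 MW: no online neighbours, lost.
No further trips.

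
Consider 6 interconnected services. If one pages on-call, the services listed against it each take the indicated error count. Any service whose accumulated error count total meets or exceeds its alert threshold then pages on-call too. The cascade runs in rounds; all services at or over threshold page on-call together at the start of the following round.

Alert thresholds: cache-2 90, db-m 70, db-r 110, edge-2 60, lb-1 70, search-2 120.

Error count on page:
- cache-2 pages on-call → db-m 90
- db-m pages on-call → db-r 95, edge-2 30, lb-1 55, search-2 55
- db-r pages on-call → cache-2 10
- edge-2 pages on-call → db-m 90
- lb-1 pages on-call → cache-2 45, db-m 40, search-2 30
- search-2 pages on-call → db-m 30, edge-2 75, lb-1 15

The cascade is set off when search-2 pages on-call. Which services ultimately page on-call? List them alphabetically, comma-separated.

Round 1 — search-2 pages on-call (initial).
  db-m: +30 → 30 < 70
  edge-2: +75 → 75 ≥ 60
  lb-1: +15 → 15 < 70
Round 2 — edge-2 pages on-call.
  db-m: +90 → 120 ≥ 70
Round 3 — db-m pages on-call.
  db-r: +95 → 95 < 110
  lb-1: +55 → 70 ≥ 70
Round 4 — lb-1 pages on-call.
  cache-2: +45 → 45 < 90
No further pages.

db-m, edge-2, lb-1, search-2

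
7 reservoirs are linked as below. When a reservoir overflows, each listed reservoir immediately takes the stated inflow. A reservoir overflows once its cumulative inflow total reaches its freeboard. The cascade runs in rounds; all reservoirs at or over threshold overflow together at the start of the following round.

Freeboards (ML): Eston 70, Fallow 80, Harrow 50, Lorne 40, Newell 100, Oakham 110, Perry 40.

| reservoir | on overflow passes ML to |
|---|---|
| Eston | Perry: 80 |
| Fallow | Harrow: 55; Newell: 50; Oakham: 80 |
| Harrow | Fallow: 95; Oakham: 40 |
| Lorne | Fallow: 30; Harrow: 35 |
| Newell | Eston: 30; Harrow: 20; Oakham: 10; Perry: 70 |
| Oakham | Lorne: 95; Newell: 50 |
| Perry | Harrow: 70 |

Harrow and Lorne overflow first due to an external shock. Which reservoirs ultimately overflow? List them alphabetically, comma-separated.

Fallow, Harrow, Lorne, Newell, Oakham, Perry

Round 1 — Harrow, Lorne overflow (initial).
  Fallow: +95+30 → 125 ≥ 80
  Oakham: +40 → 40 < 110
Round 2 — Fallow overflows.
  Newell: +50 → 50 < 100
  Oakham: +80 → 120 ≥ 110
Round 3 — Oakham overflows.
  Newell: +50 → 100 ≥ 100
Round 4 — Newell overflows.
  Eston: +30 → 30 < 70
  Perry: +70 → 70 ≥ 40
Round 5 — Perry overflows.
No further overflows.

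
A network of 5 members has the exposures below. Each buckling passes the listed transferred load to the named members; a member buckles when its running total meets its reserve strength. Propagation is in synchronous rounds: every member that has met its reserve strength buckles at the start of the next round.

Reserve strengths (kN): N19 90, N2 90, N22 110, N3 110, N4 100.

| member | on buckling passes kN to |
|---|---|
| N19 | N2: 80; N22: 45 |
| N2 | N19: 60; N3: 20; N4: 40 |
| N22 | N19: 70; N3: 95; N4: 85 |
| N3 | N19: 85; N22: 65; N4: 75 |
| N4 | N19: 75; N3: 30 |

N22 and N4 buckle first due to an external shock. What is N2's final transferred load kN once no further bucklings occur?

Round 1 — N22, N4 buckle (initial).
  N19: +70+75 → 145 ≥ 90
  N3: +95+30 → 125 ≥ 110
Round 2 — N19, N3 buckle.
  N2: +80 → 80 < 90
No further bucklings.

80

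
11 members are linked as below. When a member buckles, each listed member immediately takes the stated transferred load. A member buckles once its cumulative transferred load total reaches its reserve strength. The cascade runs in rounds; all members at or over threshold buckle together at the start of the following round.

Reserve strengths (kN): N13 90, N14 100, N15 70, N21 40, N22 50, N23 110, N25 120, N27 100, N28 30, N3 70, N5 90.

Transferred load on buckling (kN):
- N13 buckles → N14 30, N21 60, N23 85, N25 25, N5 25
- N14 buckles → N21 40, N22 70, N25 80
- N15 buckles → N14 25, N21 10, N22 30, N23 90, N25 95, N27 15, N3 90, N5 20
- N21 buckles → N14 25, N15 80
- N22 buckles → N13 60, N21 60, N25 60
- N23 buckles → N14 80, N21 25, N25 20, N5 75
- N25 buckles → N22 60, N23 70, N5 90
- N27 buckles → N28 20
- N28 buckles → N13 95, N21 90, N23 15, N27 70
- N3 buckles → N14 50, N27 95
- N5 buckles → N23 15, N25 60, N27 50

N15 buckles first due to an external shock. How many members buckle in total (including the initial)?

Round 1 — N15 buckles (initial).
  N14: +25 → 25 < 100
  N21: +10 → 10 < 40
  N22: +30 → 30 < 50
  N23: +90 → 90 < 110
  N25: +95 → 95 < 120
  N27: +15 → 15 < 100
  N3: +90 → 90 ≥ 70
  N5: +20 → 20 < 90
Round 2 — N3 buckles.
  N14: +50 → 75 < 100
  N27: +95 → 110 ≥ 100
Round 3 — N27 buckles.
  N28: +20 → 20 < 30
No further bucklings.

3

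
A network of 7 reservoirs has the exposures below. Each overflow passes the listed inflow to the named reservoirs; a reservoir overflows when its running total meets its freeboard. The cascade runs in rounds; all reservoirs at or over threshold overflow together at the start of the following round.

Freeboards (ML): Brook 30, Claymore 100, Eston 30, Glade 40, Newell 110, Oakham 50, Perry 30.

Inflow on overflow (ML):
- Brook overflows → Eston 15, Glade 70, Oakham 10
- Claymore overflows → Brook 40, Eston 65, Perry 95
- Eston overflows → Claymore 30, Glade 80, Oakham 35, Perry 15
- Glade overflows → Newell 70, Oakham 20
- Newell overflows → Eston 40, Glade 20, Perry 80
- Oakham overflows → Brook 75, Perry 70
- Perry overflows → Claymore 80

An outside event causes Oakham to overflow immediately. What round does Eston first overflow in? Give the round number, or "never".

Round 1 — Oakham overflows (initial).
  Brook: +75 → 75 ≥ 30
  Perry: +70 → 70 ≥ 30
Round 2 — Brook, Perry overflow.
  Claymore: +80 → 80 < 100
  Eston: +15 → 15 < 30
  Glade: +70 → 70 ≥ 40
Round 3 — Glade overflows.
  Newell: +70 → 70 < 110
No further overflows.

never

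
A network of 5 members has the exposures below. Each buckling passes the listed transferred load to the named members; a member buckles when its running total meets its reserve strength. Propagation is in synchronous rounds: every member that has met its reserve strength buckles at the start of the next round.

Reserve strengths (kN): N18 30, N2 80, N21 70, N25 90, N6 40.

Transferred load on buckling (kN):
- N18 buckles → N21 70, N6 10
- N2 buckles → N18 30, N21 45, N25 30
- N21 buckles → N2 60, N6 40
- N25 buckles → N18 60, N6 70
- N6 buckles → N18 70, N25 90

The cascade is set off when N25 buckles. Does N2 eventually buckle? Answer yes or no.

no

Round 1 — N25 buckles (initial).
  N18: +60 → 60 ≥ 30
  N6: +70 → 70 ≥ 40
Round 2 — N18, N6 buckle.
  N21: +70 → 70 ≥ 70
Round 3 — N21 buckles.
  N2: +60 → 60 < 80
No further bucklings.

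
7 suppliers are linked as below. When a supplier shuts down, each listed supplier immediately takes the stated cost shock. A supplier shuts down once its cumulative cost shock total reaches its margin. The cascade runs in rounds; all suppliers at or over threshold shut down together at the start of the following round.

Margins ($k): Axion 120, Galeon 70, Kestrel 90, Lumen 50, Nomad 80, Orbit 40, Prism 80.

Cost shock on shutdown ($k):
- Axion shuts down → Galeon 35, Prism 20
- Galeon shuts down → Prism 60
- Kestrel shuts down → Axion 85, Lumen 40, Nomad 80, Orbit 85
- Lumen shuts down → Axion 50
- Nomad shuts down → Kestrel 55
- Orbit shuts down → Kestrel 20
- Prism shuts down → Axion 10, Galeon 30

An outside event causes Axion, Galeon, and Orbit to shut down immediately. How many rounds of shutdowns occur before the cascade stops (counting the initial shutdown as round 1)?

2

Round 1 — Axion, Galeon, Orbit shut down (initial).
  Kestrel: +20 → 20 < 90
  Prism: +20+60 → 80 ≥ 80
Round 2 — Prism shuts down.
No further shutdowns.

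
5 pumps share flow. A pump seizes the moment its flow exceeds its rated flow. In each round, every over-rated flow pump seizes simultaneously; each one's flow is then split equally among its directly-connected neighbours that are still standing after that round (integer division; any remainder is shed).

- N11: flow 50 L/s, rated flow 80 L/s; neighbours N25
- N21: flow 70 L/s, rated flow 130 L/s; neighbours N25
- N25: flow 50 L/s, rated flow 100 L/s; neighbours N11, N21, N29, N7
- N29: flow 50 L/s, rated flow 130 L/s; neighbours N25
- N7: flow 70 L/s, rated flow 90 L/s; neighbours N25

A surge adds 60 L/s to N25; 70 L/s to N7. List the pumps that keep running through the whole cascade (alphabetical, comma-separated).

Round 1 — N25 at 110 > 100; N7 at 140 > 90. N25, N7 seize.
  N25 sheds 110 L/s to N11, N21, N29: 36 each (2 lost).
    N11: 50+36 = 86 > 80
    N21: 70+36 = 106 ≤ 130
    N29: 50+36 = 86 ≤ 130
  N7 sheds 140 L/s: no online neighbours, lost.
Round 2 — N11 seizes.
  N11 sheds 86 L/s: no online neighbours, lost.
No further seizures.

N21, N29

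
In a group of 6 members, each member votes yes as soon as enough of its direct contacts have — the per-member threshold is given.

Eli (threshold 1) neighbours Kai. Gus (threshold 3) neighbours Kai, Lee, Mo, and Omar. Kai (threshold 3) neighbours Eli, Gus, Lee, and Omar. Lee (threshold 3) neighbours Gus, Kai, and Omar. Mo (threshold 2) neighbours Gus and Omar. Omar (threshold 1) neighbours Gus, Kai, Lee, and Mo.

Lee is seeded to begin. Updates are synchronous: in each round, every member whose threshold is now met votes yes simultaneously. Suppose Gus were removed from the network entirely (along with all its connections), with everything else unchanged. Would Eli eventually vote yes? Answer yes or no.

With Gus removed:
Round 1 — Lee votes yes (initial).
Round 2 — checking thresholds:
  Kai: 1 of 3 neighbours < 3, below threshold.
  Omar: 1 of 3 neighbours ≥ 1, votes yes.
Round 3 — no new yes votes; cascade stops.

no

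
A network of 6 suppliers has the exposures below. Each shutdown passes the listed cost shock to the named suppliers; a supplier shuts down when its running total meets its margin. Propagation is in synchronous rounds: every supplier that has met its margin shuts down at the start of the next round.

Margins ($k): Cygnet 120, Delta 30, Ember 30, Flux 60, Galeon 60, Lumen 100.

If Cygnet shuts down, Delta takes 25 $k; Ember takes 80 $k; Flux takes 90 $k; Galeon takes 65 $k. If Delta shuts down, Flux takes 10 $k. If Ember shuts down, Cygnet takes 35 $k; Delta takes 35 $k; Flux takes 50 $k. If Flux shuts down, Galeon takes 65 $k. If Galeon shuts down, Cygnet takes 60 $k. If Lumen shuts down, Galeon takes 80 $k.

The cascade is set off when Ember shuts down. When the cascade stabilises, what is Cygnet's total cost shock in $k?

Round 1 — Ember shuts down (initial).
  Cygnet: +35 → 35 < 120
  Delta: +35 → 35 ≥ 30
  Flux: +50 → 50 < 60
Round 2 — Delta shuts down.
  Flux: +10 → 60 ≥ 60
Round 3 — Flux shuts down.
  Galeon: +65 → 65 ≥ 60
Round 4 — Galeon shuts down.
  Cygnet: +60 → 95 < 120
No further shutdowns.

95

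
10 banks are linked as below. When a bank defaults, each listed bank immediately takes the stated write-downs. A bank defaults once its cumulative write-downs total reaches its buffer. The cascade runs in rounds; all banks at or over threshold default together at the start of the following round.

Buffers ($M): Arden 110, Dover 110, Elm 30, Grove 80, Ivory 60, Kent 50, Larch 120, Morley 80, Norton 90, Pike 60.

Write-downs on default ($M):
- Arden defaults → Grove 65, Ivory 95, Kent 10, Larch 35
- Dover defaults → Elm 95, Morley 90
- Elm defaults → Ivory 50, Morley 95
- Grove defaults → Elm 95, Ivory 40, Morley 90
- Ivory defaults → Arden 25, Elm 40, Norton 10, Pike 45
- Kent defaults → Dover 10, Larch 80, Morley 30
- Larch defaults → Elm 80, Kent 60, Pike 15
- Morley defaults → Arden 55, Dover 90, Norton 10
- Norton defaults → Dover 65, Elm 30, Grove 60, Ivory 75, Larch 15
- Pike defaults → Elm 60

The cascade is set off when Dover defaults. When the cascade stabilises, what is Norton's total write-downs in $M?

10

Round 1 — Dover defaults (initial).
  Elm: +95 → 95 ≥ 30
  Morley: +90 → 90 ≥ 80
Round 2 — Elm, Morley default.
  Arden: +55 → 55 < 110
  Ivory: +50 → 50 < 60
  Norton: +10 → 10 < 90
No further defaults.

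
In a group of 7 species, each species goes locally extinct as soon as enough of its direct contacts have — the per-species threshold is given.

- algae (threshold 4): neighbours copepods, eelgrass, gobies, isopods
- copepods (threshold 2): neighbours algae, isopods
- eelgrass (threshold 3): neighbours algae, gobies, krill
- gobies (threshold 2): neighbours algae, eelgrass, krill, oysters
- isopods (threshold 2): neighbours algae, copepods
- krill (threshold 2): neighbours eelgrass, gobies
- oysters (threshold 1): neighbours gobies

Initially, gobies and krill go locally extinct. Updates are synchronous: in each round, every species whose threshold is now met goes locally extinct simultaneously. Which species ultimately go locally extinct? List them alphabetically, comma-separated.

gobies, krill, oysters

Round 1 — gobies, krill go locally extinct (initial).
Round 2 — checking thresholds:
  algae: 1 of 4 neighbours < 4, below threshold.
  eelgrass: 2 of 3 neighbours < 3, below threshold.
  oysters: 1 of 1 neighbours ≥ 1, goes locally extinct.
Round 3 — no new extinctions; cascade stops.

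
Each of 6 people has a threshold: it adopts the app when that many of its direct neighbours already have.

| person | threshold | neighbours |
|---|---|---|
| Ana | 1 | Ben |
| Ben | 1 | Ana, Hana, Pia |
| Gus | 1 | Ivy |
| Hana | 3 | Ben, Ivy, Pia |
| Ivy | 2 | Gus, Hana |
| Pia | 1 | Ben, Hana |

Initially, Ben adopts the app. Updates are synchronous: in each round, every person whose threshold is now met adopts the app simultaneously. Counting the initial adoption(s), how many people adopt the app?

Round 1 — Ben adopts the app (initial).
Round 2 — checking thresholds:
  Ana: 1 of 1 neighbours ≥ 1, adopts the app.
  Hana: 1 of 3 neighbours < 3, holds.
  Pia: 1 of 2 neighbours ≥ 1, adopts the app.
Round 3 — no new adoptions; cascade stops.

3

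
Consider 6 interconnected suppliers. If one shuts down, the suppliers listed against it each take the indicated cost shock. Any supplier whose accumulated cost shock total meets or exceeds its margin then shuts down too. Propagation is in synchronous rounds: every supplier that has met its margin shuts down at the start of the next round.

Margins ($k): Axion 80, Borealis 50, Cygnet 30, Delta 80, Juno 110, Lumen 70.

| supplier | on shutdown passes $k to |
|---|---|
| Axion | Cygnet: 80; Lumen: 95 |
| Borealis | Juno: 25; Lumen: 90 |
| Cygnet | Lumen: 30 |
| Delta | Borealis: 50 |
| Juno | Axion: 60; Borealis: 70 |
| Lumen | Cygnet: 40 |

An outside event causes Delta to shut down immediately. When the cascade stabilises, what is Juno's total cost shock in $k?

Round 1 — Delta shuts down (initial).
  Borealis: +50 → 50 ≥ 50
Round 2 — Borealis shuts down.
  Juno: +25 → 25 < 110
  Lumen: +90 → 90 ≥ 70
Round 3 — Lumen shuts down.
  Cygnet: +40 → 40 ≥ 30
Round 4 — Cygnet shuts down.
No further shutdowns.

25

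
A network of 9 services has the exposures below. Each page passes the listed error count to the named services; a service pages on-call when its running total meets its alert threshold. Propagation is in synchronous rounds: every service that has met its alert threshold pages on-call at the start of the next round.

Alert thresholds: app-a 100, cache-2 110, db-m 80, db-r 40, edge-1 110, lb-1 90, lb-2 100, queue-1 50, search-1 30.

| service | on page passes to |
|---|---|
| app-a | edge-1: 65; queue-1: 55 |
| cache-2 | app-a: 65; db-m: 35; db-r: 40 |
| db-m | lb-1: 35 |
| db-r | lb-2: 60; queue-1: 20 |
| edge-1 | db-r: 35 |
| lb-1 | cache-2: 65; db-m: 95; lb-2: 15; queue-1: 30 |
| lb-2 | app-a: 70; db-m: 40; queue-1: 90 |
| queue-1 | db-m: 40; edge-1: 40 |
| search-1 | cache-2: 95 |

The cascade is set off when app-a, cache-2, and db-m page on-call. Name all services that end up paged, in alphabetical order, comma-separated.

Round 1 — app-a, cache-2, db-m page on-call (initial).
  db-r: +40 → 40 ≥ 40
  edge-1: +65 → 65 < 110
  lb-1: +35 → 35 < 90
  queue-1: +55 → 55 ≥ 50
Round 2 — db-r, queue-1 page on-call.
  edge-1: +40 → 105 < 110
  lb-2: +60 → 60 < 100
No further pages.

app-a, cache-2, db-m, db-r, queue-1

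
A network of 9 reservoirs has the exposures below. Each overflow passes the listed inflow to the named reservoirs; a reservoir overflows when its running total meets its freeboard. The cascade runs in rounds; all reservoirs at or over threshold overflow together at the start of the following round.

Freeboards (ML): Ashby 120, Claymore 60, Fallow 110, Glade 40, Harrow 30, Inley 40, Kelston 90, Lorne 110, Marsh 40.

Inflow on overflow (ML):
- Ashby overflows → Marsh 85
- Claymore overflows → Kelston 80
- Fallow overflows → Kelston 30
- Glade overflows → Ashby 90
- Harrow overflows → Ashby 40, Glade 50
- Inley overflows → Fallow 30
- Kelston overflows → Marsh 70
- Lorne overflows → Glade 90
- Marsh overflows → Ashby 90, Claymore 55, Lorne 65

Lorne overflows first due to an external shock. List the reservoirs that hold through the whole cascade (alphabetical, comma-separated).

Ashby, Claymore, Fallow, Harrow, Inley, Kelston, Marsh

Round 1 — Lorne overflows (initial).
  Glade: +90 → 90 ≥ 40
Round 2 — Glade overflows.
  Ashby: +90 → 90 < 120
No further overflows.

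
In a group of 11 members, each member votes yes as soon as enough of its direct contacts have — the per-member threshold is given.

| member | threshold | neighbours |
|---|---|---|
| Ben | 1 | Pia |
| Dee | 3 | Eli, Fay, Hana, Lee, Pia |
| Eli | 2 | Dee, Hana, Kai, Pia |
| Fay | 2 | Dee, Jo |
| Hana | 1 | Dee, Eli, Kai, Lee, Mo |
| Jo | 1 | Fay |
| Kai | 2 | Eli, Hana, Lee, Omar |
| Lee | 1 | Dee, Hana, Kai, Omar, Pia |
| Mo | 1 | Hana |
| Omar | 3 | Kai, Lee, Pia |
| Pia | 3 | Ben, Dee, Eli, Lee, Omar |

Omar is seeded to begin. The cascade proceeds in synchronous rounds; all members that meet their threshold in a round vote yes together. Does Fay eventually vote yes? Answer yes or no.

no

Round 1 — Omar votes yes (initial).
Round 2 — checking thresholds:
  Kai: 1 of 4 neighbours < 2, below threshold.
  Lee: 1 of 5 neighbours ≥ 1, votes yes.
  Pia: 1 of 5 neighbours < 3, below threshold.
Round 3 — checking thresholds:
  Dee: 1 of 5 neighbours < 3, below threshold.
  Hana: 1 of 5 neighbours ≥ 1, votes yes.
  Kai: 2 of 4 neighbours ≥ 2, votes yes.
  Pia: 2 of 5 neighbours < 3, below threshold.
Round 4 — checking thresholds:
  Dee: 2 of 5 neighbours < 3, below threshold.
  Eli: 2 of 4 neighbours ≥ 2, votes yes.
  Mo: 1 of 1 neighbours ≥ 1, votes yes.
  Pia: 2 of 5 neighbours < 3, below threshold.
Round 5 — checking thresholds:
  Dee: 3 of 5 neighbours ≥ 3, votes yes.
  Pia: 3 of 5 neighbours ≥ 3, votes yes.
Round 6 — checking thresholds:
  Ben: 1 of 1 neighbours ≥ 1, votes yes.
  Fay: 1 of 2 neighbours < 2, below threshold.
Round 7 — no new yes votes; cascade stops.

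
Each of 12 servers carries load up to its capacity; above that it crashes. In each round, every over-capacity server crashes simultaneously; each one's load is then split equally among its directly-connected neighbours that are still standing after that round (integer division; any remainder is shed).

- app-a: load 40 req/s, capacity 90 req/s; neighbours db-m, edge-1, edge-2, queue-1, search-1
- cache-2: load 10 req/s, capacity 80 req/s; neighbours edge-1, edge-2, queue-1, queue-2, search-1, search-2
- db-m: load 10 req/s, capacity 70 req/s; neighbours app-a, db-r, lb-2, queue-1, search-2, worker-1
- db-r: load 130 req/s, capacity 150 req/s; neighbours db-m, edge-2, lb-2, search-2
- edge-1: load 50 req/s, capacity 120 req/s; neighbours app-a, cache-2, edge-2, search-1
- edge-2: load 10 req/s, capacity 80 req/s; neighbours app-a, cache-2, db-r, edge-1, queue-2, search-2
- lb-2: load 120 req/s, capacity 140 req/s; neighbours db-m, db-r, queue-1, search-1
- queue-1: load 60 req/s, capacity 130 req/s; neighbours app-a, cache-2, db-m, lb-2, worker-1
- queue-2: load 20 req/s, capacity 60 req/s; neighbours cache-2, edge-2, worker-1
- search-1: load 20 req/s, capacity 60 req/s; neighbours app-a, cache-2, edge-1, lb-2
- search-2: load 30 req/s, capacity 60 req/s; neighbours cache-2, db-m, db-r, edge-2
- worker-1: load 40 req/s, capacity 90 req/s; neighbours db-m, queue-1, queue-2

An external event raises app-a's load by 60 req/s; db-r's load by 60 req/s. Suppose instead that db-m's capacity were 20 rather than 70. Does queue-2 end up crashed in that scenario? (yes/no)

yes

With db-m's capacity at 20:
Round 1 — app-a at 100 > 90; db-r at 190 > 150. app-a, db-r crash.
  app-a sheds 100 req/s to db-m, edge-1, edge-2, queue-1, search-1: 20 each.
    db-m: 10+20 = 30 > 20
    edge-1: 50+20 = 70 ≤ 120
    edge-2: 10+20 = 30 ≤ 80
    queue-1: 60+20 = 80 ≤ 130
    search-1: 20+20 = 40 ≤ 60
  db-r sheds 190 req/s to db-m, edge-2, lb-2, search-2: 47 each (2 lost).
    db-m: 30+47 = 77 > 20
    edge-2: 30+47 = 77 ≤ 80
    lb-2: 120+47 = 167 > 140
    search-2: 30+47 = 77 > 60
Round 2 — db-m, lb-2, search-2 crash.
  db-m sheds 77 req/s to queue-1, worker-1: 38 each (1 lost).
    queue-1: 80+38 = 118 ≤ 130
    worker-1: 40+38 = 78 ≤ 90
  lb-2 sheds 167 req/s to queue-1, search-1: 83 each (1 lost).
    queue-1: 118+83 = 201 > 130
    search-1: 40+83 = 123 > 60
  search-2 sheds 77 req/s to cache-2, edge-2: 38 each (1 lost).
    cache-2: 10+38 = 48 ≤ 80
    edge-2: 77+38 = 115 > 80
Round 3 — edge-2, queue-1, search-1 crash.
  edge-2 sheds 115 req/s to cache-2, edge-1, queue-2: 38 each (1 lost).
    cache-2: 48+38 = 86 > 80
    edge-1: 70+38 = 108 ≤ 120
    queue-2: 20+38 = 58 ≤ 60
  queue-1 sheds 201 req/s to cache-2, worker-1: 100 each (1 lost).
    cache-2: 86+100 = 186 > 80
    worker-1: 78+100 = 178 > 90
  search-1 sheds 123 req/s to cache-2, edge-1: 61 each (1 lost).
    cache-2: 186+61 = 247 > 80
    edge-1: 108+61 = 169 > 120
Round 4 — cache-2, edge-1, worker-1 crash.
  cache-2 sheds 247 req/s to queue-2: 247 each.
    queue-2: 58+247 = 305 > 60
  edge-1 sheds 169 req/s: no online neighbours, lost.
  worker-1 sheds 178 req/s to queue-2: 178 each.
    queue-2: 305+178 = 483 > 60
Round 5 — queue-2 crashes.
  queue-2 sheds 483 req/s: no online neighbours, lost.
No further crashes.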